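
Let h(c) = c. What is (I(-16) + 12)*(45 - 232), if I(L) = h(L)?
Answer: 748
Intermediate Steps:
I(L) = L
(I(-16) + 12)*(45 - 232) = (-16 + 12)*(45 - 232) = -4*(-187) = 748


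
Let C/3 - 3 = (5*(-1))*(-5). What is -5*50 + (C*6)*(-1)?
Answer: -754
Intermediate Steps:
C = 84 (C = 9 + 3*((5*(-1))*(-5)) = 9 + 3*(-5*(-5)) = 9 + 3*25 = 9 + 75 = 84)
-5*50 + (C*6)*(-1) = -5*50 + (84*6)*(-1) = -250 + 504*(-1) = -250 - 504 = -754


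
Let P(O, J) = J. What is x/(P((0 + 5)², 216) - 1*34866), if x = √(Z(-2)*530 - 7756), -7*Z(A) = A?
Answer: -2*I*√23289/121275 ≈ -0.0025167*I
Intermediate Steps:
Z(A) = -A/7
x = 4*I*√23289/7 (x = √(-⅐*(-2)*530 - 7756) = √((2/7)*530 - 7756) = √(1060/7 - 7756) = √(-53232/7) = 4*I*√23289/7 ≈ 87.204*I)
x/(P((0 + 5)², 216) - 1*34866) = (4*I*√23289/7)/(216 - 1*34866) = (4*I*√23289/7)/(216 - 34866) = (4*I*√23289/7)/(-34650) = (4*I*√23289/7)*(-1/34650) = -2*I*√23289/121275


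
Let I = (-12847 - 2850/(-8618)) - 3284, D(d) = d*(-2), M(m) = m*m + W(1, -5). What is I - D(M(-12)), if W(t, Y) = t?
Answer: -68257444/4309 ≈ -15841.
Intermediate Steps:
M(m) = 1 + m² (M(m) = m*m + 1 = m² + 1 = 1 + m²)
D(d) = -2*d
I = -69507054/4309 (I = (-12847 - 2850*(-1/8618)) - 3284 = (-12847 + 1425/4309) - 3284 = -55356298/4309 - 3284 = -69507054/4309 ≈ -16131.)
I - D(M(-12)) = -69507054/4309 - (-2)*(1 + (-12)²) = -69507054/4309 - (-2)*(1 + 144) = -69507054/4309 - (-2)*145 = -69507054/4309 - 1*(-290) = -69507054/4309 + 290 = -68257444/4309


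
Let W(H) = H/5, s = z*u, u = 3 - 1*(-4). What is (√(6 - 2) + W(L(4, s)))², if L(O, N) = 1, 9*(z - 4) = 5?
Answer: 121/25 ≈ 4.8400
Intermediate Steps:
z = 41/9 (z = 4 + (⅑)*5 = 4 + 5/9 = 41/9 ≈ 4.5556)
u = 7 (u = 3 + 4 = 7)
s = 287/9 (s = (41/9)*7 = 287/9 ≈ 31.889)
W(H) = H/5 (W(H) = H*(⅕) = H/5)
(√(6 - 2) + W(L(4, s)))² = (√(6 - 2) + (⅕)*1)² = (√4 + ⅕)² = (2 + ⅕)² = (11/5)² = 121/25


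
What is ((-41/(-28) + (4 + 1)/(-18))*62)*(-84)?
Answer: -18538/3 ≈ -6179.3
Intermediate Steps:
((-41/(-28) + (4 + 1)/(-18))*62)*(-84) = ((-41*(-1/28) + 5*(-1/18))*62)*(-84) = ((41/28 - 5/18)*62)*(-84) = ((299/252)*62)*(-84) = (9269/126)*(-84) = -18538/3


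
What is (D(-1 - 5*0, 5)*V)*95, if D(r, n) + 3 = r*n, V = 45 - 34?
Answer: -8360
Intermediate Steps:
V = 11
D(r, n) = -3 + n*r (D(r, n) = -3 + r*n = -3 + n*r)
(D(-1 - 5*0, 5)*V)*95 = ((-3 + 5*(-1 - 5*0))*11)*95 = ((-3 + 5*(-1 + 0))*11)*95 = ((-3 + 5*(-1))*11)*95 = ((-3 - 5)*11)*95 = -8*11*95 = -88*95 = -8360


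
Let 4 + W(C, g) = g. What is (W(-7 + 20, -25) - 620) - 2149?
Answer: -2798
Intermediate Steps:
W(C, g) = -4 + g
(W(-7 + 20, -25) - 620) - 2149 = ((-4 - 25) - 620) - 2149 = (-29 - 620) - 2149 = -649 - 2149 = -2798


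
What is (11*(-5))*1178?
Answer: -64790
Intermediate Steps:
(11*(-5))*1178 = -55*1178 = -64790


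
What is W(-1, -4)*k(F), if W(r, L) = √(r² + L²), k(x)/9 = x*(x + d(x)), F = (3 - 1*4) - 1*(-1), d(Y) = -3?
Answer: 0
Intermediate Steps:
F = 0 (F = (3 - 4) + 1 = -1 + 1 = 0)
k(x) = 9*x*(-3 + x) (k(x) = 9*(x*(x - 3)) = 9*(x*(-3 + x)) = 9*x*(-3 + x))
W(r, L) = √(L² + r²)
W(-1, -4)*k(F) = √((-4)² + (-1)²)*(9*0*(-3 + 0)) = √(16 + 1)*(9*0*(-3)) = √17*0 = 0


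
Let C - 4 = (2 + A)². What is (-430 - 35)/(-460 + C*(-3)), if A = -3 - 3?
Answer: 93/104 ≈ 0.89423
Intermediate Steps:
A = -6
C = 20 (C = 4 + (2 - 6)² = 4 + (-4)² = 4 + 16 = 20)
(-430 - 35)/(-460 + C*(-3)) = (-430 - 35)/(-460 + 20*(-3)) = -465/(-460 - 60) = -465/(-520) = -465*(-1/520) = 93/104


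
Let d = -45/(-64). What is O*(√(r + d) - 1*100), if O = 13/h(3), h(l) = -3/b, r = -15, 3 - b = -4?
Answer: 9100/3 - 91*I*√915/24 ≈ 3033.3 - 114.69*I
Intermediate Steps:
b = 7 (b = 3 - 1*(-4) = 3 + 4 = 7)
d = 45/64 (d = -45*(-1/64) = 45/64 ≈ 0.70313)
h(l) = -3/7
O = -91/3 (O = 13/(-3/7) = 13*(-7/3) = -91/3 ≈ -30.333)
O*(√(r + d) - 1*100) = -91*(√(-15 + 45/64) - 1*100)/3 = -91*(√(-915/64) - 100)/3 = -91*(I*√915/8 - 100)/3 = -91*(-100 + I*√915/8)/3 = 9100/3 - 91*I*√915/24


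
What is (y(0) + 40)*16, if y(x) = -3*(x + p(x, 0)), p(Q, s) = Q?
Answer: 640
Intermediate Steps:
y(x) = -6*x (y(x) = -3*(x + x) = -6*x)
(y(0) + 40)*16 = (-6*0 + 40)*16 = (0 + 40)*16 = 40*16 = 640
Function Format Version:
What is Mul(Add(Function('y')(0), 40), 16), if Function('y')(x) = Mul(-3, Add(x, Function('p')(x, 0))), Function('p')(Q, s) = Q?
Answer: 640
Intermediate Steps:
Function('y')(x) = Mul(-6, x) (Function('y')(x) = Mul(-3, Add(x, x)) = Mul(-3, Mul(2, x)) = Mul(-6, x))
Mul(Add(Function('y')(0), 40), 16) = Mul(Add(Mul(-6, 0), 40), 16) = Mul(Add(0, 40), 16) = Mul(40, 16) = 640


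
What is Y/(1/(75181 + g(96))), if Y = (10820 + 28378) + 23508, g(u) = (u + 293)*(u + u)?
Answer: 9397685514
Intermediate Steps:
g(u) = 2*u*(293 + u) (g(u) = (293 + u)*(2*u) = 2*u*(293 + u))
Y = 62706 (Y = 39198 + 23508 = 62706)
Y/(1/(75181 + g(96))) = 62706/(1/(75181 + 2*96*(293 + 96))) = 62706/(1/(75181 + 2*96*389)) = 62706/(1/(75181 + 74688)) = 62706/(1/149869) = 62706*149869 = 9397685514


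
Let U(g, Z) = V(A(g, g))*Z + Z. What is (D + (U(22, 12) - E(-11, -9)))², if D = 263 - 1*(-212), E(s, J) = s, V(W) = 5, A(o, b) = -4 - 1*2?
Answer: 311364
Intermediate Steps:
A(o, b) = -6 (A(o, b) = -4 - 2 = -6)
U(g, Z) = 6*Z (U(g, Z) = 5*Z + Z = 6*Z)
D = 475 (D = 263 + 212 = 475)
(D + (U(22, 12) - E(-11, -9)))² = (475 + (6*12 - 1*(-11)))² = (475 + (72 + 11))² = (475 + 83)² = 558² = 311364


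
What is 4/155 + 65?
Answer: 10079/155 ≈ 65.026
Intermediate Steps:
4/155 + 65 = 10079/155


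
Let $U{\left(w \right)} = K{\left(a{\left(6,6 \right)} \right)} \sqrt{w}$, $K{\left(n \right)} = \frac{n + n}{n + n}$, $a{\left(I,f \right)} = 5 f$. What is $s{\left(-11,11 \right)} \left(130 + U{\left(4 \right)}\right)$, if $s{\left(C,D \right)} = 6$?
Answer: $792$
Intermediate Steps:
$K{\left(n \right)} = 1$ ($K{\left(n \right)} = \frac{2 n}{2 n} = 2 n \frac{1}{2 n} = 1$)
$U{\left(w \right)} = \sqrt{w}$ ($U{\left(w \right)} = 1 \sqrt{w} = \sqrt{w}$)
$s{\left(-11,11 \right)} \left(130 + U{\left(4 \right)}\right) = 6 \left(130 + \sqrt{4}\right) = 6 \left(130 + 2\right) = 6 \cdot 132 = 792$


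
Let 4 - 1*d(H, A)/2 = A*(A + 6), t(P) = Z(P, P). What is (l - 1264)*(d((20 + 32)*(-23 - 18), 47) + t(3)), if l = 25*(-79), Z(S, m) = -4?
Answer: 16123742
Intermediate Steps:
t(P) = -4
l = -1975
d(H, A) = 8 - 2*A*(6 + A) (d(H, A) = 8 - 2*A*(A + 6) = 8 - 2*A*(6 + A))
(l - 1264)*(d((20 + 32)*(-23 - 18), 47) + t(3)) = (-1975 - 1264)*((8 - 12*47 - 2*47²) - 4) = -3239*((8 - 564 - 2*2209) - 4) = -3239*((8 - 564 - 4418) - 4) = -3239*(-4974 - 4) = -3239*(-4978) = 16123742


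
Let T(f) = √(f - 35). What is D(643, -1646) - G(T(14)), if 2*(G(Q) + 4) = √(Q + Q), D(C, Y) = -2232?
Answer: -2228 - 21^(¼)*(1 + I)/2 ≈ -2229.1 - 1.0703*I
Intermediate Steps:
T(f) = √(-35 + f)
G(Q) = -4 + √2*√Q/2 (G(Q) = -4 + √(Q + Q)/2 = -4 + √(2*Q)/2 = -4 + (√2*√Q)/2 = -4 + √2*√Q/2)
D(643, -1646) - G(T(14)) = -2232 - (-4 + √2*√(√(-35 + 14))/2) = -2232 - (-4 + √2*√(√(-21))/2) = -2232 - (-4 + √2*√(I*√21)/2) = -2232 - (-4 + √2*(21^(¼)*√I)/2) = -2232 - (-4 + √2*21^(¼)*√I/2) = -2232 + (4 - √2*21^(¼)*√I/2) = -2228 - √2*21^(¼)*√I/2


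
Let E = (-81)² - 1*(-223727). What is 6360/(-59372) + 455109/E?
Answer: 6389024967/3418164784 ≈ 1.8691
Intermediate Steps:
E = 230288 (E = 6561 + 223727 = 230288)
6360/(-59372) + 455109/E = 6360/(-59372) + 455109/230288 = 6360*(-1/59372) + 455109*(1/230288) = -1590/14843 + 455109/230288 = 6389024967/3418164784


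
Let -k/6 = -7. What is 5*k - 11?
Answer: 199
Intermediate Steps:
k = 42 (k = -6*(-7) = 42)
5*k - 11 = 5*42 - 11 = 210 - 11 = 199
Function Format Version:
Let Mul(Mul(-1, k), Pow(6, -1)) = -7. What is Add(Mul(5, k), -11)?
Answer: 199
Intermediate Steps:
k = 42 (k = Mul(-6, -7) = 42)
Add(Mul(5, k), -11) = Add(Mul(5, 42), -11) = Add(210, -11) = 199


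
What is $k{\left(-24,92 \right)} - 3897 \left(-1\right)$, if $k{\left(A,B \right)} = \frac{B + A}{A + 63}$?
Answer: $\frac{152051}{39} \approx 3898.7$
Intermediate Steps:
$k{\left(A,B \right)} = \frac{A + B}{63 + A}$
$k{\left(-24,92 \right)} - 3897 \left(-1\right) = \frac{-24 + 92}{63 - 24} - 3897 \left(-1\right) = \frac{1}{39} \cdot 68 - -3897 = \frac{1}{39} \cdot 68 + 3897 = \frac{68}{39} + 3897 = \frac{152051}{39}$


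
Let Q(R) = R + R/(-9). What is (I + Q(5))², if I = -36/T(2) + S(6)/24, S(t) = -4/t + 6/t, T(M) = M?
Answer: 105625/576 ≈ 183.38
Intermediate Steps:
S(t) = 2/t
Q(R) = 8*R/9 (Q(R) = R + R*(-⅑) = R - R/9 = 8*R/9)
I = -1295/72 (I = -36/2 + (2/6)/24 = -36*½ + (2*(⅙))*(1/24) = -18 + (⅓)*(1/24) = -18 + 1/72 = -1295/72 ≈ -17.986)
(I + Q(5))² = (-1295/72 + (8/9)*5)² = (-1295/72 + 40/9)² = (-325/24)² = 105625/576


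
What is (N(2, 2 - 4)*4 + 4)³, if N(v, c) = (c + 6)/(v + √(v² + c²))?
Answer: -1600 + 1408*√2 ≈ 391.21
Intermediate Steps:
N(v, c) = (6 + c)/(v + √(c² + v²))
(N(2, 2 - 4)*4 + 4)³ = (((6 + (2 - 4))/(2 + √((2 - 4)² + 2²)))*4 + 4)³ = (((6 - 2)/(2 + √((-2)² + 4)))*4 + 4)³ = ((4/(2 + √(4 + 4)))*4 + 4)³ = ((4/(2 + √8))*4 + 4)³ = ((4/(2 + 2*√2))*4 + 4)³ = (16/(2 + 2*√2) + 4)³ = (4 + 16/(2 + 2*√2))³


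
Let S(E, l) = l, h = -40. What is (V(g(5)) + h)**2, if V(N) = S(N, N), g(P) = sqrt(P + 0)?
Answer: (40 - sqrt(5))**2 ≈ 1426.1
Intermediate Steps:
g(P) = sqrt(P)
V(N) = N
(V(g(5)) + h)**2 = (sqrt(5) - 40)**2 = (-40 + sqrt(5))**2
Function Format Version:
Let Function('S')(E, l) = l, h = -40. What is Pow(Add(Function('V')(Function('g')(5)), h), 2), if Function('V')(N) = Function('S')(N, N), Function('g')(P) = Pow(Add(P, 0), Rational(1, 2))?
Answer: Pow(Add(40, Mul(-1, Pow(5, Rational(1, 2)))), 2) ≈ 1426.1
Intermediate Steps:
Function('g')(P) = Pow(P, Rational(1, 2))
Function('V')(N) = N
Pow(Add(Function('V')(Function('g')(5)), h), 2) = Pow(Add(Pow(5, Rational(1, 2)), -40), 2) = Pow(Add(-40, Pow(5, Rational(1, 2))), 2)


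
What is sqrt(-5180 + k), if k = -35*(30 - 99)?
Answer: I*sqrt(2765) ≈ 52.583*I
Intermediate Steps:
k = 2415 (k = -35*(-69) = 2415)
sqrt(-5180 + k) = sqrt(-5180 + 2415) = sqrt(-2765) = I*sqrt(2765)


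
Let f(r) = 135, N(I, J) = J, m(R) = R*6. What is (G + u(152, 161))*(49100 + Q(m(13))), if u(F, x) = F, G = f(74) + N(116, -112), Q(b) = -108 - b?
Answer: 8559950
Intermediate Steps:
m(R) = 6*R
G = 23 (G = 135 - 112 = 23)
(G + u(152, 161))*(49100 + Q(m(13))) = (23 + 152)*(49100 + (-108 - 6*13)) = 175*(49100 + (-108 - 1*78)) = 175*(49100 + (-108 - 78)) = 175*(49100 - 186) = 175*48914 = 8559950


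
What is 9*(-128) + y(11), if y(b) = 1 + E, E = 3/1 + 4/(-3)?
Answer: -3448/3 ≈ -1149.3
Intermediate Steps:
E = 5/3 (E = 3*1 + 4*(-1/3) = 3 - 4/3 = 5/3 ≈ 1.6667)
y(b) = 8/3 (y(b) = 1 + 5/3 = 8/3)
9*(-128) + y(11) = 9*(-128) + 8/3 = -1152 + 8/3 = -3448/3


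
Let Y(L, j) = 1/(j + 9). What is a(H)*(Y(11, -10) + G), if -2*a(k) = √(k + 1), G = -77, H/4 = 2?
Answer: 117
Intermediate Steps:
H = 8 (H = 4*2 = 8)
Y(L, j) = 1/(9 + j)
a(k) = -√(1 + k)/2 (a(k) = -√(k + 1)/2 = -√(1 + k)/2)
a(H)*(Y(11, -10) + G) = (-√(1 + 8)/2)*(1/(9 - 10) - 77) = (-√9/2)*(1/(-1) - 77) = (-½*3)*(-1 - 77) = -3/2*(-78) = 117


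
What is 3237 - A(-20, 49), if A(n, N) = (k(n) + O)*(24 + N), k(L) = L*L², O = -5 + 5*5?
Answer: 585777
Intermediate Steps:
O = 20 (O = -5 + 25 = 20)
k(L) = L³
A(n, N) = (20 + n³)*(24 + N) (A(n, N) = (n³ + 20)*(24 + N) = (20 + n³)*(24 + N))
3237 - A(-20, 49) = 3237 - (480 + 20*49 + 24*(-20)³ + 49*(-20)³) = 3237 - (480 + 980 + 24*(-8000) + 49*(-8000)) = 3237 - (480 + 980 - 192000 - 392000) = 3237 - 1*(-582540) = 3237 + 582540 = 585777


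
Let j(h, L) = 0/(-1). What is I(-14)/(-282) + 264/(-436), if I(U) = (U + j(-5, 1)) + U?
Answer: -7780/15369 ≈ -0.50621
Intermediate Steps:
j(h, L) = 0 (j(h, L) = 0*(-1) = 0)
I(U) = 2*U (I(U) = (U + 0) + U = U + U = 2*U)
I(-14)/(-282) + 264/(-436) = (2*(-14))/(-282) + 264/(-436) = -28*(-1/282) + 264*(-1/436) = 14/141 - 66/109 = -7780/15369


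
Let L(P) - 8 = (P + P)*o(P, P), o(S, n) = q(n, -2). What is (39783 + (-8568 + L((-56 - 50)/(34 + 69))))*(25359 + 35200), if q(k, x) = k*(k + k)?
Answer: 2065876482560863/1092727 ≈ 1.8906e+9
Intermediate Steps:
q(k, x) = 2*k² (q(k, x) = k*(2*k) = 2*k²)
o(S, n) = 2*n²
L(P) = 8 + 4*P³ (L(P) = 8 + (P + P)*(2*P²) = 8 + (2*P)*(2*P²) = 8 + 4*P³)
(39783 + (-8568 + L((-56 - 50)/(34 + 69))))*(25359 + 35200) = (39783 + (-8568 + (8 + 4*((-56 - 50)/(34 + 69))³)))*(25359 + 35200) = (39783 + (-8568 + (8 + 4*(-106/103)³)))*60559 = (39783 + (-8568 + (8 + 4*(-1191016/1092727))))*60559 = (39783 + (-8568 + (8 - 4764064/1092727)))*60559 = (39783 + (-8568 + 3977752/1092727))*60559 = (39783 - 9358507184/1092727)*60559 = (34113451057/1092727)*60559 = 2065876482560863/1092727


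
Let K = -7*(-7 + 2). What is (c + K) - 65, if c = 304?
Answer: 274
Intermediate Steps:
K = 35 (K = -7*(-5) = 35)
(c + K) - 65 = (304 + 35) - 65 = 339 - 65 = 274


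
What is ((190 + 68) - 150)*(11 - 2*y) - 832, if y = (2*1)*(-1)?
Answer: 788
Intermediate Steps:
y = -2 (y = 2*(-1) = -2)
((190 + 68) - 150)*(11 - 2*y) - 832 = ((190 + 68) - 150)*(11 - 2*(-2)) - 832 = (258 - 150)*(11 + 4) - 832 = 108*15 - 832 = 1620 - 832 = 788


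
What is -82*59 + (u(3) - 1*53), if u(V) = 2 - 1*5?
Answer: -4894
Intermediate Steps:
u(V) = -3 (u(V) = 2 - 5 = -3)
-82*59 + (u(3) - 1*53) = -82*59 + (-3 - 1*53) = -4838 + (-3 - 53) = -4838 - 56 = -4894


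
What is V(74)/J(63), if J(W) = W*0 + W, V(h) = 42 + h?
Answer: 116/63 ≈ 1.8413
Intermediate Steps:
J(W) = W (J(W) = 0 + W = W)
V(74)/J(63) = (42 + 74)/63 = 116*(1/63) = 116/63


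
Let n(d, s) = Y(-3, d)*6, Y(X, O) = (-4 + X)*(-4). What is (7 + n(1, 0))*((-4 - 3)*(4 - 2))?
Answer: -2450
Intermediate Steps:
Y(X, O) = 16 - 4*X
n(d, s) = 168 (n(d, s) = (16 - 4*(-3))*6 = (16 + 12)*6 = 28*6 = 168)
(7 + n(1, 0))*((-4 - 3)*(4 - 2)) = (7 + 168)*((-4 - 3)*(4 - 2)) = 175*(-7*2) = 175*(-14) = -2450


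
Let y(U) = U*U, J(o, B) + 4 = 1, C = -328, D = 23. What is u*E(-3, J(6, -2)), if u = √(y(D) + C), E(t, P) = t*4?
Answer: -12*√201 ≈ -170.13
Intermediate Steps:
J(o, B) = -3 (J(o, B) = -4 + 1 = -3)
E(t, P) = 4*t
y(U) = U²
u = √201 (u = √(23² - 328) = √(529 - 328) = √201 ≈ 14.177)
u*E(-3, J(6, -2)) = √201*(4*(-3)) = √201*(-12) = -12*√201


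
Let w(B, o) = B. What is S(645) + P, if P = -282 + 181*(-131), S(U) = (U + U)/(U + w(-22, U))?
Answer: -14946349/623 ≈ -23991.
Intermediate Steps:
S(U) = 2*U/(-22 + U) (S(U) = (U + U)/(U - 22) = (2*U)/(-22 + U) = 2*U/(-22 + U))
P = -23993 (P = -282 - 23711 = -23993)
S(645) + P = 2*645/(-22 + 645) - 23993 = 2*645/623 - 23993 = 2*645*(1/623) - 23993 = 1290/623 - 23993 = -14946349/623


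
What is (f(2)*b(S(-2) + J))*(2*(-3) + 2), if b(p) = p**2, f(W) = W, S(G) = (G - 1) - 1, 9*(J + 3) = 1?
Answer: -30752/81 ≈ -379.65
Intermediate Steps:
J = -26/9 (J = -3 + (1/9)*1 = -3 + 1/9 = -26/9 ≈ -2.8889)
S(G) = -2 + G (S(G) = (-1 + G) - 1 = -2 + G)
(f(2)*b(S(-2) + J))*(2*(-3) + 2) = (2*((-2 - 2) - 26/9)**2)*(2*(-3) + 2) = (2*(-4 - 26/9)**2)*(-6 + 2) = (2*(-62/9)**2)*(-4) = (2*(3844/81))*(-4) = (7688/81)*(-4) = -30752/81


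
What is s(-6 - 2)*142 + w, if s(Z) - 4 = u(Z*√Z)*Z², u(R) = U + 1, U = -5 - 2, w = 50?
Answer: -53910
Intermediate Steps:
U = -7
u(R) = -6 (u(R) = -7 + 1 = -6)
s(Z) = 4 - 6*Z²
s(-6 - 2)*142 + w = (4 - 6*(-6 - 2)²)*142 + 50 = (4 - 6*(-8)²)*142 + 50 = (4 - 6*64)*142 + 50 = (4 - 384)*142 + 50 = -380*142 + 50 = -53960 + 50 = -53910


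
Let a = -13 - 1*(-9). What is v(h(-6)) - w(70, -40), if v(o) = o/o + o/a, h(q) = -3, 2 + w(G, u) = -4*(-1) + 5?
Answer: -21/4 ≈ -5.2500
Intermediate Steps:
w(G, u) = 7 (w(G, u) = -2 + (-4*(-1) + 5) = -2 + (4 + 5) = -2 + 9 = 7)
a = -4 (a = -13 + 9 = -4)
v(o) = 1 - o/4 (v(o) = o/o + o/(-4) = 1 + o*(-1/4) = 1 - o/4)
v(h(-6)) - w(70, -40) = (1 - 1/4*(-3)) - 1*7 = (1 + 3/4) - 7 = 7/4 - 7 = -21/4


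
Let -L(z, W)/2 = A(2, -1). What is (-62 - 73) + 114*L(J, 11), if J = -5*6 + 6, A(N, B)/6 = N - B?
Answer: -4239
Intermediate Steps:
A(N, B) = -6*B + 6*N (A(N, B) = 6*(N - B) = -6*B + 6*N)
J = -24 (J = -30 + 6 = -24)
L(z, W) = -36 (L(z, W) = -2*(-6*(-1) + 6*2) = -2*(6 + 12) = -2*18 = -36)
(-62 - 73) + 114*L(J, 11) = (-62 - 73) + 114*(-36) = -135 - 4104 = -4239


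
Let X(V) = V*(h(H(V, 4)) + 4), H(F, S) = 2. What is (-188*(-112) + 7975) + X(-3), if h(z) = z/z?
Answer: 29016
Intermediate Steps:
h(z) = 1
X(V) = 5*V (X(V) = V*(1 + 4) = V*5 = 5*V)
(-188*(-112) + 7975) + X(-3) = (-188*(-112) + 7975) + 5*(-3) = (21056 + 7975) - 15 = 29031 - 15 = 29016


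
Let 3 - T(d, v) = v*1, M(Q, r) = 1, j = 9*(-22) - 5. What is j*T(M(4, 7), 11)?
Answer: 1624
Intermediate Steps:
j = -203 (j = -198 - 5 = -203)
T(d, v) = 3 - v
j*T(M(4, 7), 11) = -203*(3 - 1*11) = -203*(3 - 11) = -203*(-8) = 1624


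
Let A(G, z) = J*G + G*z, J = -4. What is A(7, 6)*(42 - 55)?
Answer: -182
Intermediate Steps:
A(G, z) = -4*G + G*z
A(7, 6)*(42 - 55) = (7*(-4 + 6))*(42 - 55) = (7*2)*(-13) = 14*(-13) = -182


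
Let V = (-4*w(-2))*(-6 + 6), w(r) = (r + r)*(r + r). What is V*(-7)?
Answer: 0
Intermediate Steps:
w(r) = 4*r² (w(r) = (2*r)*(2*r) = 4*r²)
V = 0 (V = (-16*(-2)²)*(-6 + 6) = -16*4*0 = -4*16*0 = -64*0 = 0)
V*(-7) = 0*(-7) = 0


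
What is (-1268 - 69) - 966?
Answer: -2303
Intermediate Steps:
(-1268 - 69) - 966 = -1337 - 966 = -2303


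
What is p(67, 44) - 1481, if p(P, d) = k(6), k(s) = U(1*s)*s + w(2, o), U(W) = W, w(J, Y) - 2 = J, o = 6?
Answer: -1441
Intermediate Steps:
w(J, Y) = 2 + J
k(s) = 4 + s² (k(s) = (1*s)*s + (2 + 2) = s*s + 4 = s² + 4 = 4 + s²)
p(P, d) = 40 (p(P, d) = 4 + 6² = 4 + 36 = 40)
p(67, 44) - 1481 = 40 - 1481 = -1441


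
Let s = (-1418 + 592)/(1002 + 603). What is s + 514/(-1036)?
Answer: -840353/831390 ≈ -1.0108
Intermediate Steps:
s = -826/1605 ≈ -0.51464
s + 514/(-1036) = -826/1605 + 514/(-1036) = -826/1605 + 514*(-1/1036) = -826/1605 - 257/518 = -840353/831390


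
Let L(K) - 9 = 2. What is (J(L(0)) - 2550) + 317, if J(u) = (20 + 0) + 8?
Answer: -2205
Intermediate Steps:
L(K) = 11 (L(K) = 9 + 2 = 11)
J(u) = 28 (J(u) = 20 + 8 = 28)
(J(L(0)) - 2550) + 317 = (28 - 2550) + 317 = -2522 + 317 = -2205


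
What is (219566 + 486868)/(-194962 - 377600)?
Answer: -117739/95427 ≈ -1.2338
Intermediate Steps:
(219566 + 486868)/(-194962 - 377600) = 706434/(-572562) = 706434*(-1/572562) = -117739/95427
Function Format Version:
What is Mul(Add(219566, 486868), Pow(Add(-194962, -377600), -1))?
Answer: Rational(-117739, 95427) ≈ -1.2338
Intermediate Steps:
Mul(Add(219566, 486868), Pow(Add(-194962, -377600), -1)) = Mul(706434, Pow(-572562, -1)) = Mul(706434, Rational(-1, 572562)) = Rational(-117739, 95427)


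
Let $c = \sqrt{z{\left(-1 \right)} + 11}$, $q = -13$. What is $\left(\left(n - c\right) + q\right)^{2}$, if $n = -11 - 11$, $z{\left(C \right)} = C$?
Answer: $\left(35 + \sqrt{10}\right)^{2} \approx 1456.4$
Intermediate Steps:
$c = \sqrt{10}$ ($c = \sqrt{-1 + 11} = \sqrt{10} \approx 3.1623$)
$n = -22$
$\left(\left(n - c\right) + q\right)^{2} = \left(\left(-22 - \sqrt{10}\right) - 13\right)^{2} = \left(-35 - \sqrt{10}\right)^{2}$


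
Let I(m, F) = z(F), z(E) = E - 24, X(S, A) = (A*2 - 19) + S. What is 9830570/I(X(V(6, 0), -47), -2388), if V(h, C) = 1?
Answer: -4915285/1206 ≈ -4075.7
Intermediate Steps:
X(S, A) = -19 + S + 2*A (X(S, A) = (2*A - 19) + S = (-19 + 2*A) + S = -19 + S + 2*A)
z(E) = -24 + E
I(m, F) = -24 + F
9830570/I(X(V(6, 0), -47), -2388) = 9830570/(-24 - 2388) = 9830570/(-2412) = 9830570*(-1/2412) = -4915285/1206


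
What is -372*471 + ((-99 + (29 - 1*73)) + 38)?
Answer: -175317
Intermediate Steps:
-372*471 + ((-99 + (29 - 1*73)) + 38) = -175212 + ((-99 + (29 - 73)) + 38) = -175212 + ((-99 - 44) + 38) = -175212 + (-143 + 38) = -175212 - 105 = -175317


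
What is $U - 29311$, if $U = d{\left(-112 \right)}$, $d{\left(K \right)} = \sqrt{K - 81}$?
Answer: $-29311 + i \sqrt{193} \approx -29311.0 + 13.892 i$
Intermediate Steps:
$d{\left(K \right)} = \sqrt{-81 + K}$
$U = i \sqrt{193}$ ($U = \sqrt{-81 - 112} = \sqrt{-193} = i \sqrt{193} \approx 13.892 i$)
$U - 29311 = i \sqrt{193} - 29311 = -29311 + i \sqrt{193}$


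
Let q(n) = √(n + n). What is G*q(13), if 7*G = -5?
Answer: -5*√26/7 ≈ -3.6422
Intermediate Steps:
G = -5/7 (G = (⅐)*(-5) = -5/7 ≈ -0.71429)
q(n) = √2*√n (q(n) = √(2*n) = √2*√n)
G*q(13) = -5*√2*√13/7 = -5*√26/7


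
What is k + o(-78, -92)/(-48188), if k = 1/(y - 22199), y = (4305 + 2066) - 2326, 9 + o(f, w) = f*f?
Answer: -55166869/437402476 ≈ -0.12612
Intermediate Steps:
o(f, w) = -9 + f² (o(f, w) = -9 + f*f = -9 + f²)
y = 4045 (y = 6371 - 2326 = 4045)
k = -1/18154 (k = 1/(4045 - 22199) = 1/(-18154) = -1/18154 ≈ -5.5084e-5)
k + o(-78, -92)/(-48188) = -1/18154 + (-9 + (-78)²)/(-48188) = -1/18154 + (-9 + 6084)*(-1/48188) = -1/18154 + 6075*(-1/48188) = -1/18154 - 6075/48188 = -55166869/437402476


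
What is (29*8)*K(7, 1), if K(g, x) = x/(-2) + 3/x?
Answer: 580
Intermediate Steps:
K(g, x) = 3/x - x/2 (K(g, x) = x*(-1/2) + 3/x = -x/2 + 3/x = 3/x - x/2)
(29*8)*K(7, 1) = (29*8)*(3/1 - 1/2*1) = 232*(3*1 - 1/2) = 232*(3 - 1/2) = 232*(5/2) = 580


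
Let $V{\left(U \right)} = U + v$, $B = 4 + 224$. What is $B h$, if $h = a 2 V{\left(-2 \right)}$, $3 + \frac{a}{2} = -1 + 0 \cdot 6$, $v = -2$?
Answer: $14592$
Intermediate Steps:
$B = 228$
$a = -8$ ($a = -6 + 2 \left(-1 + 0 \cdot 6\right) = -6 + 2 \left(-1 + 0\right) = -6 + 2 \left(-1\right) = -6 - 2 = -8$)
$V{\left(U \right)} = -2 + U$ ($V{\left(U \right)} = U - 2 = -2 + U$)
$h = 64$ ($h = \left(-8\right) 2 \left(-2 - 2\right) = \left(-16\right) \left(-4\right) = 64$)
$B h = 228 \cdot 64 = 14592$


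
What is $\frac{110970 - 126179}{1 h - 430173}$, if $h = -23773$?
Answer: $\frac{15209}{453946} \approx 0.033504$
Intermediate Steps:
$\frac{110970 - 126179}{1 h - 430173} = \frac{110970 - 126179}{1 \left(-23773\right) - 430173} = - \frac{15209}{-23773 - 430173} = - \frac{15209}{-453946} = \left(-15209\right) \left(- \frac{1}{453946}\right) = \frac{15209}{453946}$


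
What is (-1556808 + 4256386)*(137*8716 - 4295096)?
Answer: -8371402176312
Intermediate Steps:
(-1556808 + 4256386)*(137*8716 - 4295096) = 2699578*(1194092 - 4295096) = 2699578*(-3101004) = -8371402176312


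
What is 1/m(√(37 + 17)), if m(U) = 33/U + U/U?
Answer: -6/115 + 11*√6/115 ≈ 0.18213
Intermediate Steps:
m(U) = 1 + 33/U (m(U) = 33/U + 1 = 1 + 33/U)
1/m(√(37 + 17)) = 1/((33 + √(37 + 17))/(√(37 + 17))) = 1/((33 + √54)/(√54)) = 1/((33 + 3*√6)/((3*√6))) = 1/((√6/18)*(33 + 3*√6)) = 1/(√6*(33 + 3*√6)/18) = 3*√6/(33 + 3*√6)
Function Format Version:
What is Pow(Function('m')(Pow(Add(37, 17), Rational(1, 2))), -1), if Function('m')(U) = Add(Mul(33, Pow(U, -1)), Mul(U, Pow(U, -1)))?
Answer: Add(Rational(-6, 115), Mul(Rational(11, 115), Pow(6, Rational(1, 2)))) ≈ 0.18213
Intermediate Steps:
Function('m')(U) = Add(1, Mul(33, Pow(U, -1))) (Function('m')(U) = Add(Mul(33, Pow(U, -1)), 1) = Add(1, Mul(33, Pow(U, -1))))
Pow(Function('m')(Pow(Add(37, 17), Rational(1, 2))), -1) = Pow(Mul(Pow(Pow(Add(37, 17), Rational(1, 2)), -1), Add(33, Pow(Add(37, 17), Rational(1, 2)))), -1) = Pow(Mul(Pow(Pow(54, Rational(1, 2)), -1), Add(33, Pow(54, Rational(1, 2)))), -1) = Pow(Mul(Pow(Mul(3, Pow(6, Rational(1, 2))), -1), Add(33, Mul(3, Pow(6, Rational(1, 2))))), -1) = Pow(Mul(Mul(Rational(1, 18), Pow(6, Rational(1, 2))), Add(33, Mul(3, Pow(6, Rational(1, 2))))), -1) = Pow(Mul(Rational(1, 18), Pow(6, Rational(1, 2)), Add(33, Mul(3, Pow(6, Rational(1, 2))))), -1) = Mul(3, Pow(6, Rational(1, 2)), Pow(Add(33, Mul(3, Pow(6, Rational(1, 2)))), -1))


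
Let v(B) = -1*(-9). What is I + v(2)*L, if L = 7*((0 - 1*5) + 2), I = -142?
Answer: -331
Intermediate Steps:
v(B) = 9
L = -21 (L = 7*((0 - 5) + 2) = 7*(-5 + 2) = 7*(-3) = -21)
I + v(2)*L = -142 + 9*(-21) = -142 - 189 = -331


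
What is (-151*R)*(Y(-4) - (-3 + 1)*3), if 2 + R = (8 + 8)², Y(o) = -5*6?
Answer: 920496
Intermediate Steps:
Y(o) = -30 (Y(o) = -1*30 = -30)
R = 254 (R = -2 + (8 + 8)² = -2 + 16² = -2 + 256 = 254)
(-151*R)*(Y(-4) - (-3 + 1)*3) = (-151*254)*(-30 - (-3 + 1)*3) = -38354*(-30 - (-2)*3) = -38354*(-30 - 1*(-6)) = -38354*(-30 + 6) = -38354*(-24) = 920496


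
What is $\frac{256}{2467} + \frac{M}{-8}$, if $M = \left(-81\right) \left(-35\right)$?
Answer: $- \frac{6991897}{19736} \approx -354.27$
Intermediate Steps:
$M = 2835$
$\frac{256}{2467} + \frac{M}{-8} = \frac{256}{2467} + \frac{2835}{-8} = 256 \cdot \frac{1}{2467} + 2835 \left(- \frac{1}{8}\right) = \frac{256}{2467} - \frac{2835}{8} = - \frac{6991897}{19736}$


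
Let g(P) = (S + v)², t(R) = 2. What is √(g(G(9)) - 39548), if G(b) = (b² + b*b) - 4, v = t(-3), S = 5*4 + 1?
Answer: I*√39019 ≈ 197.53*I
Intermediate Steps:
S = 21 (S = 20 + 1 = 21)
v = 2
G(b) = -4 + 2*b² (G(b) = (b² + b²) - 4 = 2*b² - 4 = -4 + 2*b²)
g(P) = 529 (g(P) = (21 + 2)² = 23² = 529)
√(g(G(9)) - 39548) = √(529 - 39548) = √(-39019) = I*√39019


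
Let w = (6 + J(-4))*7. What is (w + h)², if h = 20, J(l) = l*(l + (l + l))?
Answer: 158404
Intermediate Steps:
J(l) = 3*l² (J(l) = l*(l + 2*l) = l*(3*l) = 3*l²)
w = 378 (w = (6 + 3*(-4)²)*7 = (6 + 3*16)*7 = (6 + 48)*7 = 54*7 = 378)
(w + h)² = (378 + 20)² = 398² = 158404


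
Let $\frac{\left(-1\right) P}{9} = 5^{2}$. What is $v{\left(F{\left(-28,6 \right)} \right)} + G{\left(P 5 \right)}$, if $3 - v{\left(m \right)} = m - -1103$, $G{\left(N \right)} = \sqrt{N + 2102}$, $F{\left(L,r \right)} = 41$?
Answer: $-1141 + \sqrt{977} \approx -1109.7$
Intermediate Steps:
$P = -225$ ($P = - 9 \cdot 5^{2} = \left(-9\right) 25 = -225$)
$G{\left(N \right)} = \sqrt{2102 + N}$
$v{\left(m \right)} = -1100 - m$ ($v{\left(m \right)} = 3 - \left(m - -1103\right) = 3 - \left(m + 1103\right) = 3 - \left(1103 + m\right) = -1100 - m$)
$v{\left(F{\left(-28,6 \right)} \right)} + G{\left(P 5 \right)} = \left(-1100 - 41\right) + \sqrt{2102 - 1125} = -1141 + \sqrt{977}$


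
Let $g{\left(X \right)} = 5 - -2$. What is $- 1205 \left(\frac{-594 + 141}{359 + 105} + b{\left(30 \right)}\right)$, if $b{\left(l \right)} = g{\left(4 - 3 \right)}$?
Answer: $- \frac{3367975}{464} \approx -7258.6$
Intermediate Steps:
$g{\left(X \right)} = 7$ ($g{\left(X \right)} = 5 + 2 = 7$)
$b{\left(l \right)} = 7$
$- 1205 \left(\frac{-594 + 141}{359 + 105} + b{\left(30 \right)}\right) = - 1205 \left(\frac{-594 + 141}{359 + 105} + 7\right) = - 1205 \left(- \frac{453}{464} + 7\right) = \left(-1205\right) \frac{2795}{464} = - \frac{3367975}{464}$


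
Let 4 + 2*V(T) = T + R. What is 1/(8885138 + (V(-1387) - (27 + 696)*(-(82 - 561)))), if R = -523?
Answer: 1/8537864 ≈ 1.1713e-7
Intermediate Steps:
V(T) = -527/2 + T/2 (V(T) = -2 + (T - 523)/2 = -2 + (-523 + T)/2 = -2 + (-523/2 + T/2) = -527/2 + T/2)
1/(8885138 + (V(-1387) - (27 + 696)*(-(82 - 561)))) = 1/(8885138 + ((-527/2 + (½)*(-1387)) - (27 + 696)*(-(82 - 561)))) = 1/(8885138 + ((-527/2 - 1387/2) - 723*(-1*(-479)))) = 1/(8885138 + (-957 - 723*479)) = 1/(8885138 + (-957 - 1*346317)) = 1/(8885138 + (-957 - 346317)) = 1/(8885138 - 347274) = 1/8537864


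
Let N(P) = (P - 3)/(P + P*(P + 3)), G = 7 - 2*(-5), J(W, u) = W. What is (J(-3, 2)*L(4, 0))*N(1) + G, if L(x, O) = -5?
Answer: 11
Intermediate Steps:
G = 17 (G = 7 + 10 = 17)
N(P) = (-3 + P)/(P + P*(3 + P))
(J(-3, 2)*L(4, 0))*N(1) + G = (-3*(-5))*((-3 + 1)/(1*(4 + 1))) + 17 = 15*(1*(-2)/5) + 17 = 15*(1*(⅕)*(-2)) + 17 = 15*(-⅖) + 17 = -6 + 17 = 11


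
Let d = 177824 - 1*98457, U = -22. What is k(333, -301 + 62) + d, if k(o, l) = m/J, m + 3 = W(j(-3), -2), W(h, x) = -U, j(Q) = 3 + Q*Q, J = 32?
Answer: 2539763/32 ≈ 79368.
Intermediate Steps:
j(Q) = 3 + Q²
d = 79367 (d = 177824 - 98457 = 79367)
W(h, x) = 22 (W(h, x) = -1*(-22) = 22)
m = 19 (m = -3 + 22 = 19)
k(o, l) = 19/32
k(333, -301 + 62) + d = 19/32 + 79367 = 2539763/32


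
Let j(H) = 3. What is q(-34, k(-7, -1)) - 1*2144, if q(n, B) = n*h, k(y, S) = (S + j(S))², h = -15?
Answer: -1634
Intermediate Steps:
k(y, S) = (3 + S)² (k(y, S) = (S + 3)² = (3 + S)²)
q(n, B) = -15*n (q(n, B) = n*(-15) = -15*n)
q(-34, k(-7, -1)) - 1*2144 = -15*(-34) - 1*2144 = 510 - 2144 = -1634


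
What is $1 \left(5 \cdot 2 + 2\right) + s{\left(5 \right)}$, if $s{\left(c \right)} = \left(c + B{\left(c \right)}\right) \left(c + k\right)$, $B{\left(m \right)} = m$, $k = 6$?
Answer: $122$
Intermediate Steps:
$s{\left(c \right)} = 2 c \left(6 + c\right)$ ($s{\left(c \right)} = \left(c + c\right) \left(c + 6\right) = 2 c \left(6 + c\right)$)
$1 \left(5 \cdot 2 + 2\right) + s{\left(5 \right)} = 1 \left(5 \cdot 2 + 2\right) + 2 \cdot 5 \left(6 + 5\right) = 1 \left(10 + 2\right) + 2 \cdot 5 \cdot 11 = 1 \cdot 12 + 110 = 12 + 110 = 122$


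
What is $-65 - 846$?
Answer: $-911$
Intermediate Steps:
$-65 - 846 = -911$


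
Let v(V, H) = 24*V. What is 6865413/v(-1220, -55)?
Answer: -2288471/9760 ≈ -234.47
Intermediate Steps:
6865413/v(-1220, -55) = 6865413/((24*(-1220))) = 6865413/(-29280) = 6865413*(-1/29280) = -2288471/9760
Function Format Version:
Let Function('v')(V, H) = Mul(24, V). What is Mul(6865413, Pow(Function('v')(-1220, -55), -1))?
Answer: Rational(-2288471, 9760) ≈ -234.47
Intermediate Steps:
Mul(6865413, Pow(Function('v')(-1220, -55), -1)) = Mul(6865413, Pow(Mul(24, -1220), -1)) = Mul(6865413, Pow(-29280, -1)) = Mul(6865413, Rational(-1, 29280)) = Rational(-2288471, 9760)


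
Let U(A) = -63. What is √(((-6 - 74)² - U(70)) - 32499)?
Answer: 2*I*√6509 ≈ 161.36*I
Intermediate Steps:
√(((-6 - 74)² - U(70)) - 32499) = √(((-6 - 74)² - 1*(-63)) - 32499) = √(((-80)² + 63) - 32499) = √((6400 + 63) - 32499) = √(6463 - 32499) = √(-26036) = 2*I*√6509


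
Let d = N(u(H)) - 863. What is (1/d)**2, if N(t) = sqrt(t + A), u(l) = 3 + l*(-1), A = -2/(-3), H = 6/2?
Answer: 9/(2589 - sqrt(6))**2 ≈ 1.3452e-6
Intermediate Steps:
H = 3 (H = 6*(1/2) = 3)
A = 2/3 (A = -2*(-1/3) = 2/3 ≈ 0.66667)
u(l) = 3 - l
N(t) = sqrt(2/3 + t) (N(t) = sqrt(t + 2/3) = sqrt(2/3 + t))
d = -863 + sqrt(6)/3 (d = sqrt(6 + 9*(3 - 1*3))/3 - 863 = sqrt(6 + 9*(3 - 3))/3 - 863 = sqrt(6 + 9*0)/3 - 863 = sqrt(6 + 0)/3 - 863 = sqrt(6)/3 - 863 = -863 + sqrt(6)/3 ≈ -862.18)
(1/d)**2 = (1/(-863 + sqrt(6)/3))**2 = (-863 + sqrt(6)/3)**(-2)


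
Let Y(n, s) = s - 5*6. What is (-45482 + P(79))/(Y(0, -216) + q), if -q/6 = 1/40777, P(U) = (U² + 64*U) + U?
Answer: 695370181/5015574 ≈ 138.64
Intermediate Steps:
P(U) = U² + 65*U
q = -6/40777 ≈ -0.00014714
Y(n, s) = -30 + s (Y(n, s) = s - 30 = -30 + s)
(-45482 + P(79))/(Y(0, -216) + q) = (-45482 + 79*(65 + 79))/((-30 - 216) - 6/40777) = (-45482 + 79*144)/(-246 - 6/40777) = (-45482 + 11376)/(-10031148/40777) = -34106*(-40777/10031148) = 695370181/5015574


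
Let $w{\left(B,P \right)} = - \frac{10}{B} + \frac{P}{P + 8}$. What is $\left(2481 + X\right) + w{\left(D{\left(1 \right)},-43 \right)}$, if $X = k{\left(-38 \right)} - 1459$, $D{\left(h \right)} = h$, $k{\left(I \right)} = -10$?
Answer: $\frac{35113}{35} \approx 1003.2$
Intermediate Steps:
$w{\left(B,P \right)} = - \frac{10}{B} + \frac{P}{8 + P}$
$X = -1469$ ($X = -10 - 1459 = -1469$)
$\left(2481 + X\right) + w{\left(D{\left(1 \right)},-43 \right)} = \left(2481 - 1469\right) + \frac{-80 - -430 + 1 \left(-43\right)}{1 \left(8 - 43\right)} = 1012 + 1 \frac{1}{-35} \left(-80 + 430 - 43\right) = 1012 + 1 \left(- \frac{1}{35}\right) 307 = 1012 - \frac{307}{35} = \frac{35113}{35}$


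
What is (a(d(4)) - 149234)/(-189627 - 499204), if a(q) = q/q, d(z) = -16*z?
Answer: 149233/688831 ≈ 0.21665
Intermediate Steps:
a(q) = 1
(a(d(4)) - 149234)/(-189627 - 499204) = (1 - 149234)/(-189627 - 499204) = -149233/(-688831) = -149233*(-1/688831) = 149233/688831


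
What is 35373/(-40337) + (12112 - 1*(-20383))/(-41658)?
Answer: -2784319249/1680358746 ≈ -1.6570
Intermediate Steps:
35373/(-40337) + (12112 - 1*(-20383))/(-41658) = 35373*(-1/40337) + (12112 + 20383)*(-1/41658) = -35373/40337 + 32495*(-1/41658) = -35373/40337 - 32495/41658 = -2784319249/1680358746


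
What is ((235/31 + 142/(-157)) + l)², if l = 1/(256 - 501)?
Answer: 63296631222724/1421853532225 ≈ 44.517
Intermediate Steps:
l = -1/245 (l = 1/(-245) = -1/245 ≈ -0.0040816)
((235/31 + 142/(-157)) + l)² = ((235/31 + 142/(-157)) - 1/245)² = ((235*(1/31) + 142*(-1/157)) - 1/245)² = ((235/31 - 142/157) - 1/245)² = (32493/4867 - 1/245)² = (7955918/1192415)² = 63296631222724/1421853532225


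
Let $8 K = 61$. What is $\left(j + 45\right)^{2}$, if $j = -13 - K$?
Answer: $\frac{38025}{64} \approx 594.14$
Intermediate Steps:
$K = \frac{61}{8}$ ($K = \frac{1}{8} \cdot 61 = \frac{61}{8} \approx 7.625$)
$j = - \frac{165}{8}$ ($j = -13 - \frac{61}{8} = - \frac{165}{8} \approx -20.625$)
$\left(j + 45\right)^{2} = \left(- \frac{165}{8} + 45\right)^{2} = \left(\frac{195}{8}\right)^{2} = \frac{38025}{64}$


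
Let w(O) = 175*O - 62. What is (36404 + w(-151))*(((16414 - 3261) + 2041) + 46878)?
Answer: 615568024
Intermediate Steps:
w(O) = -62 + 175*O
(36404 + w(-151))*(((16414 - 3261) + 2041) + 46878) = (36404 + (-62 + 175*(-151)))*(((16414 - 3261) + 2041) + 46878) = (36404 + (-62 - 26425))*((13153 + 2041) + 46878) = (36404 - 26487)*(15194 + 46878) = 9917*62072 = 615568024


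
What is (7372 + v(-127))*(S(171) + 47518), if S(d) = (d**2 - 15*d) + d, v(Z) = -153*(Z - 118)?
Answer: 3335790805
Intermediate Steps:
v(Z) = 18054 - 153*Z (v(Z) = -153*(-118 + Z) = 18054 - 153*Z)
S(d) = d**2 - 14*d
(7372 + v(-127))*(S(171) + 47518) = (7372 + (18054 - 153*(-127)))*(171*(-14 + 171) + 47518) = (7372 + (18054 + 19431))*(171*157 + 47518) = (7372 + 37485)*(26847 + 47518) = 44857*74365 = 3335790805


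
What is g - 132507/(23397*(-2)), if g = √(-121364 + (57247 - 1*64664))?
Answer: 44169/15598 + 3*I*√14309 ≈ 2.8317 + 358.86*I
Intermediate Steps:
g = 3*I*√14309 (g = √(-121364 + (57247 - 64664)) = √(-121364 - 7417) = √(-128781) = 3*I*√14309 ≈ 358.86*I)
g - 132507/(23397*(-2)) = 3*I*√14309 - 132507/(23397*(-2)) = 3*I*√14309 - 132507/(-46794) = 3*I*√14309 - 132507*(-1)/46794 = 3*I*√14309 - 1*(-44169/15598) = 3*I*√14309 + 44169/15598 = 44169/15598 + 3*I*√14309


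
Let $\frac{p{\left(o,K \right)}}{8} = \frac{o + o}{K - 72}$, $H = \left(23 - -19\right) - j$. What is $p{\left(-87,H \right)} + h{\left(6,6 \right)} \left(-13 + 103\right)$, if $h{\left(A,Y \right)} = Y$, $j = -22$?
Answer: $714$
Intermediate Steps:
$H = 64$ ($H = \left(23 - -19\right) - -22 = \left(23 + 19\right) + 22 = 42 + 22 = 64$)
$p{\left(o,K \right)} = \frac{16 o}{-72 + K}$ ($p{\left(o,K \right)} = 8 \frac{o + o}{K - 72} = 8 \frac{2 o}{-72 + K} = \frac{16 o}{-72 + K}$)
$p{\left(-87,H \right)} + h{\left(6,6 \right)} \left(-13 + 103\right) = 16 \left(-87\right) \frac{1}{-72 + 64} + 6 \left(-13 + 103\right) = 16 \left(-87\right) \frac{1}{-8} + 6 \cdot 90 = 16 \left(-87\right) \left(- \frac{1}{8}\right) + 540 = 174 + 540 = 714$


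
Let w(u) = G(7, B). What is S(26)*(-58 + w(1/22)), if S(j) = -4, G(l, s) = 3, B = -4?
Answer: 220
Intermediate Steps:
w(u) = 3
S(26)*(-58 + w(1/22)) = -4*(-58 + 3) = -4*(-55) = 220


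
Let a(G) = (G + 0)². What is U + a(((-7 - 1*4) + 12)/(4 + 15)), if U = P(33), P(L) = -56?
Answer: -20215/361 ≈ -55.997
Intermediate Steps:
U = -56
a(G) = G²
U + a(((-7 - 1*4) + 12)/(4 + 15)) = -56 + (((-7 - 1*4) + 12)/(4 + 15))² = -56 + (((-7 - 4) + 12)/19)² = -56 + ((-11 + 12)*(1/19))² = -56 + (1*(1/19))² = -56 + (1/19)² = -56 + 1/361 = -20215/361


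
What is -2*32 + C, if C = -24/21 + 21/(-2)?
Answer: -1059/14 ≈ -75.643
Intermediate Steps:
C = -163/14 (C = -24*1/21 + 21*(-1/2) = -8/7 - 21/2 = -163/14 ≈ -11.643)
-2*32 + C = -2*32 - 163/14 = -64 - 163/14 = -1059/14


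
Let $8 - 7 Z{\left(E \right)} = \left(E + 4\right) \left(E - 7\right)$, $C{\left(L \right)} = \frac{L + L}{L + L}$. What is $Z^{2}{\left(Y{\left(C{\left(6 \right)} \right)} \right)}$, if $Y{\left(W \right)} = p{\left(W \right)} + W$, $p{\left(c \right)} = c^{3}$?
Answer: $\frac{1444}{49} \approx 29.469$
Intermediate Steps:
$C{\left(L \right)} = 1$ ($C{\left(L \right)} = \frac{2 L}{2 L} = 2 L \frac{1}{2 L} = 1$)
$Y{\left(W \right)} = W + W^{3}$ ($Y{\left(W \right)} = W^{3} + W = W + W^{3}$)
$Z{\left(E \right)} = \frac{8}{7} - \frac{\left(-7 + E\right) \left(4 + E\right)}{7}$ ($Z{\left(E \right)} = \frac{8}{7} - \frac{\left(E + 4\right) \left(E - 7\right)}{7} = \frac{8}{7} - \frac{\left(4 + E\right) \left(-7 + E\right)}{7} = \frac{8}{7} - \frac{\left(-7 + E\right) \left(4 + E\right)}{7}$)
$Z^{2}{\left(Y{\left(C{\left(6 \right)} \right)} \right)} = \left(\frac{36}{7} - \frac{\left(1 + 1^{3}\right)^{2}}{7} + \frac{3 \left(1 + 1^{3}\right)}{7}\right)^{2} = \left(\frac{36}{7} - \frac{\left(1 + 1\right)^{2}}{7} + \frac{3 \left(1 + 1\right)}{7}\right)^{2} = \left(\frac{36}{7} - \frac{2^{2}}{7} + \frac{3}{7} \cdot 2\right)^{2} = \left(\frac{36}{7} - \frac{4}{7} + \frac{6}{7}\right)^{2} = \left(\frac{38}{7}\right)^{2} = \frac{1444}{49}$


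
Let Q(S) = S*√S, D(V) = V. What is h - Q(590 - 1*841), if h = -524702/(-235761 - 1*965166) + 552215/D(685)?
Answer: 132705864835/164526999 + 251*I*√251 ≈ 806.59 + 3976.6*I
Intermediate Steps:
Q(S) = S^(3/2)
h = 132705864835/164526999 (h = -524702/(-235761 - 1*965166) + 552215/685 = -524702/(-235761 - 965166) + 552215*(1/685) = -524702/(-1200927) + 110443/137 = -524702*(-1/1200927) + 110443/137 = 524702/1200927 + 110443/137 = 132705864835/164526999 ≈ 806.59)
h - Q(590 - 1*841) = 132705864835/164526999 - (590 - 1*841)^(3/2) = 132705864835/164526999 - (590 - 841)^(3/2) = 132705864835/164526999 - (-251)^(3/2) = 132705864835/164526999 - (-251)*I*√251 = 132705864835/164526999 + 251*I*√251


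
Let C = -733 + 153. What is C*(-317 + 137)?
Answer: 104400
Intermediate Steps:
C = -580
C*(-317 + 137) = -580*(-317 + 137) = -580*(-180) = 104400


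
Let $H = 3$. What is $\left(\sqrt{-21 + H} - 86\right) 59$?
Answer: $-5074 + 177 i \sqrt{2} \approx -5074.0 + 250.32 i$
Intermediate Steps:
$\left(\sqrt{-21 + H} - 86\right) 59 = \left(\sqrt{-21 + 3} - 86\right) 59 = \left(\sqrt{-18} - 86\right) 59 = \left(3 i \sqrt{2} - 86\right) 59 = \left(-86 + 3 i \sqrt{2}\right) 59 = -5074 + 177 i \sqrt{2}$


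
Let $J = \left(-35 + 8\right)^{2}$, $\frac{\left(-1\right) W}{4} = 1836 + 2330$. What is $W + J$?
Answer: $-15935$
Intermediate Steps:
$W = -16664$ ($W = - 4 \left(1836 + 2330\right) = \left(-4\right) 4166 = -16664$)
$J = 729$ ($J = \left(-27\right)^{2} = 729$)
$W + J = -16664 + 729 = -15935$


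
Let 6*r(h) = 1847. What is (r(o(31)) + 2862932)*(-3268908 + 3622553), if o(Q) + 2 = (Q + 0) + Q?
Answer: 6075422705155/6 ≈ 1.0126e+12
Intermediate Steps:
o(Q) = -2 + 2*Q (o(Q) = -2 + ((Q + 0) + Q) = -2 + (Q + Q) = -2 + 2*Q)
r(h) = 1847/6 (r(h) = (1/6)*1847 = 1847/6)
(r(o(31)) + 2862932)*(-3268908 + 3622553) = (1847/6 + 2862932)*(-3268908 + 3622553) = (17179439/6)*353645 = 6075422705155/6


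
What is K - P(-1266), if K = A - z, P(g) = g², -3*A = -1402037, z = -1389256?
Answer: 761537/3 ≈ 2.5385e+5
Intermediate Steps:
A = 1402037/3 (A = -⅓*(-1402037) = 1402037/3 ≈ 4.6735e+5)
K = 5569805/3 (K = 1402037/3 - 1*(-1389256) = 1402037/3 + 1389256 = 5569805/3 ≈ 1.8566e+6)
K - P(-1266) = 5569805/3 - 1*(-1266)² = 5569805/3 - 1*1602756 = 5569805/3 - 1602756 = 761537/3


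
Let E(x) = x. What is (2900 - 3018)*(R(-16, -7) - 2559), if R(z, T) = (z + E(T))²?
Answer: 239540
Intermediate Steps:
R(z, T) = (T + z)² (R(z, T) = (z + T)² = (T + z)²)
(2900 - 3018)*(R(-16, -7) - 2559) = (2900 - 3018)*((-7 - 16)² - 2559) = -118*((-23)² - 2559) = -118*(529 - 2559) = -118*(-2030) = 239540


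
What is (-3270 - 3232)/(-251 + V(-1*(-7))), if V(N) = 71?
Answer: 3251/90 ≈ 36.122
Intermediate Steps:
(-3270 - 3232)/(-251 + V(-1*(-7))) = (-3270 - 3232)/(-251 + 71) = -6502/(-180) = -6502*(-1/180) = 3251/90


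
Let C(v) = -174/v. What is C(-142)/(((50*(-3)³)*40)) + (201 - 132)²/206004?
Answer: 506548657/21939426000 ≈ 0.023089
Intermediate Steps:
C(-142)/(((50*(-3)³)*40)) + (201 - 132)²/206004 = (-174/(-142))/(((50*(-3)³)*40)) + (201 - 132)²/206004 = (-174*(-1/142))/(((50*(-27))*40)) + 69²*(1/206004) = 87/(71*((-1350*40))) + 4761*(1/206004) = (87/71)/(-54000) + 1587/68668 = (87/71)*(-1/54000) + 1587/68668 = -29/1278000 + 1587/68668 = 506548657/21939426000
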